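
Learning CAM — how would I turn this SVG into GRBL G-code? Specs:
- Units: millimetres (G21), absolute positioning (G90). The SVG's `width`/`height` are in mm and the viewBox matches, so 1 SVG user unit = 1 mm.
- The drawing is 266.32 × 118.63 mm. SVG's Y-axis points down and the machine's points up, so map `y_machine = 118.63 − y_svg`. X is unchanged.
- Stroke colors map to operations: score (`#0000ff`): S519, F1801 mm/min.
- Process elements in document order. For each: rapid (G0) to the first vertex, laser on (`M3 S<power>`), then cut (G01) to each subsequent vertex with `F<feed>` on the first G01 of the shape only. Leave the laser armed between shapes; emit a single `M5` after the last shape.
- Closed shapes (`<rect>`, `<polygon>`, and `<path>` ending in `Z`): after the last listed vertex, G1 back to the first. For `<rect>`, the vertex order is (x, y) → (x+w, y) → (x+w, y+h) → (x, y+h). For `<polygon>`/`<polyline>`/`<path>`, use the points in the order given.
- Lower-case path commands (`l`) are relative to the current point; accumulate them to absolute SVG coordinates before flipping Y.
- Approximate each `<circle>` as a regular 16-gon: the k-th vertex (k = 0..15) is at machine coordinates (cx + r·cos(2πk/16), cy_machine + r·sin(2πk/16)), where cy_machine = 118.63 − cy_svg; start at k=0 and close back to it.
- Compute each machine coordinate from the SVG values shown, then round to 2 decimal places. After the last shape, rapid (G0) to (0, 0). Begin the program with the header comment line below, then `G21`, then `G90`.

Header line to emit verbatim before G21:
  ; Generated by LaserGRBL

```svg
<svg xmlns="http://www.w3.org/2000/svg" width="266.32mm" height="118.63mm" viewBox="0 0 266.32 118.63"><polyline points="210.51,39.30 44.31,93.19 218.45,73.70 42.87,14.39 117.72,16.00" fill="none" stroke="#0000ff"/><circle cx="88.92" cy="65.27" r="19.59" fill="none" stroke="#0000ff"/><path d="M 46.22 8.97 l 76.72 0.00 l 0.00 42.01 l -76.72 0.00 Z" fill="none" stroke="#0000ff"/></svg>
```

; Generated by LaserGRBL
G21
G90
G0 X210.51 Y79.33
M3 S519
G01 X44.31 Y25.44 F1801
G01 X218.45 Y44.93
G01 X42.87 Y104.24
G01 X117.72 Y102.63
G0 X108.51 Y53.36
M3 S519
G01 X107.02 Y60.86 F1801
G01 X102.77 Y67.21
G01 X96.42 Y71.46
G01 X88.92 Y72.95
G01 X81.42 Y71.46
G01 X75.07 Y67.21
G01 X70.82 Y60.86
G01 X69.33 Y53.36
G01 X70.82 Y45.86
G01 X75.07 Y39.51
G01 X81.42 Y35.26
G01 X88.92 Y33.77
G01 X96.42 Y35.26
G01 X102.77 Y39.51
G01 X107.02 Y45.86
G01 X108.51 Y53.36
G0 X46.22 Y109.66
M3 S519
G01 X122.94 Y109.66 F1801
G01 X122.94 Y67.65
G01 X46.22 Y67.65
G01 X46.22 Y109.66
M5
G0 X0.00 Y0.00

viewBox `0 0 266.32 118.63` with mm width/height → 1 unit = 1 mm. Flip: y_m = 118.63 − y_svg.

**Shape 1** — `<polyline>` open polyline, stroke `#0000ff` → score (S519, F1801). Machine vertices: (210.51,79.33) → (44.31,25.44) → (218.45,44.93) → (42.87,104.24) → (117.72,102.63). Open path.

**Shape 2** — `<circle>` circle, stroke `#0000ff` → score (S519, F1801). Machine vertices: (108.51,53.36) → (107.02,60.86) → (102.77,67.21) → (96.42,71.46) → (88.92,72.95) → (81.42,71.46) → (75.07,67.21) → (70.82,60.86) → (69.33,53.36) → (70.82,45.86) → (75.07,39.51) → (81.42,35.26) → (88.92,33.77) → (96.42,35.26) → (102.77,39.51) → (107.02,45.86) → (108.51,53.36). Closed: final G1 returns to the first vertex.

**Shape 3** — `<path>` rectangle, stroke `#0000ff` → score (S519, F1801). Machine vertices: (46.22,109.66) → (122.94,109.66) → (122.94,67.65) → (46.22,67.65) → (46.22,109.66). Closed: final G1 returns to the first vertex.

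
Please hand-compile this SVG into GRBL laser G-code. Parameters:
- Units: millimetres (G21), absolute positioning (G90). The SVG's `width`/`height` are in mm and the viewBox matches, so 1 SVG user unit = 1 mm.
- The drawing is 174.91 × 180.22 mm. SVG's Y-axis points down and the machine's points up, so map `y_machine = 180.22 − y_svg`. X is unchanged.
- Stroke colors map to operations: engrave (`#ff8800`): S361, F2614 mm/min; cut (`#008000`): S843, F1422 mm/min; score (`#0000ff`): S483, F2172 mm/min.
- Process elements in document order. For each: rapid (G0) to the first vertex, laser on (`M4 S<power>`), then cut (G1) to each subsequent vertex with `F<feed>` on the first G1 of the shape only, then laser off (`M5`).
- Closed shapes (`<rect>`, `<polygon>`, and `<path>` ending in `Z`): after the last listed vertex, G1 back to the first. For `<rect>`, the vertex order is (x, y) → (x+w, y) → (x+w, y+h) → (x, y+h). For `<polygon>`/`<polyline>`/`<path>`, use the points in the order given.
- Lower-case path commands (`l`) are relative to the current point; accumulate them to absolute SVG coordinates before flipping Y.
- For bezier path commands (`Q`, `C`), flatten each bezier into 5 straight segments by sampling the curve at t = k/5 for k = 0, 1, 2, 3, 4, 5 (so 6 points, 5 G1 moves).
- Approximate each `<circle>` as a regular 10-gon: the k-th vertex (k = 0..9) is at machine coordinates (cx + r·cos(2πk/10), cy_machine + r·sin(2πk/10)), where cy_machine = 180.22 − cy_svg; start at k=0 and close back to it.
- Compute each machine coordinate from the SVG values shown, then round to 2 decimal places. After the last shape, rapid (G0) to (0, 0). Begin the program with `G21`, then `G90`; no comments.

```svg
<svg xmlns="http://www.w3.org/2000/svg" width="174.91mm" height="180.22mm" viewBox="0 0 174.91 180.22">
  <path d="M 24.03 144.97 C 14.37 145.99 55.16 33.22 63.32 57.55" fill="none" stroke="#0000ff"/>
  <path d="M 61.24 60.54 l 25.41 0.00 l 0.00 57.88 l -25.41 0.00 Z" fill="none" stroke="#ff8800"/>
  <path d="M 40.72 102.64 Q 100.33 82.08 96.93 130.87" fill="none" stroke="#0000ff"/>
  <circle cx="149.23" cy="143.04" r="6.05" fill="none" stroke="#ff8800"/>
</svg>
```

Since the viewBox matches the mm dimensions, user units are millimetres directly. The only transform is the Y-flip y_m = 180.22 − y_svg.

Shape 1 is a cubic bezier drawn with `<path>`. Its stroke #0000ff means score at S483, F2172. After flipping Y the toolpath is (24.03,35.25) → (23.62,46.29) → (31.34,72.59) → (43.18,102.11) → (55.17,122.82) → (63.32,122.67).

Shape 2 is a rectangle drawn with `<path>`. Its stroke #ff8800 means engrave at S361, F2614. After flipping Y the toolpath is (61.24,119.68) → (86.65,119.68) → (86.65,61.80) → (61.24,61.80) → (61.24,119.68), returning to the start.

Shape 3 is a quadratic bezier drawn with `<path>`. Its stroke #0000ff means score at S483, F2172. After flipping Y the toolpath is (40.72,77.58) → (62.04,83.03) → (78.33,82.93) → (89.57,77.29) → (95.77,66.09) → (96.93,49.35).

Shape 4 is a circle drawn with `<circle>`. Its stroke #ff8800 means engrave at S361, F2614. After flipping Y the toolpath is (155.28,37.18) → (154.12,40.74) → (151.10,42.93) → (147.36,42.93) → (144.34,40.74) → (143.18,37.18) → (144.34,33.62) → (147.36,31.43) → (151.10,31.43) → (154.12,33.62) → (155.28,37.18), returning to the start.

G21
G90
G0 X24.03 Y35.25
M4 S483
G1 X23.62 Y46.29 F2172
G1 X31.34 Y72.59
G1 X43.18 Y102.11
G1 X55.17 Y122.82
G1 X63.32 Y122.67
M5
G0 X61.24 Y119.68
M4 S361
G1 X86.65 Y119.68 F2614
G1 X86.65 Y61.80
G1 X61.24 Y61.80
G1 X61.24 Y119.68
M5
G0 X40.72 Y77.58
M4 S483
G1 X62.04 Y83.03 F2172
G1 X78.33 Y82.93
G1 X89.57 Y77.29
G1 X95.77 Y66.09
G1 X96.93 Y49.35
M5
G0 X155.28 Y37.18
M4 S361
G1 X154.12 Y40.74 F2614
G1 X151.10 Y42.93
G1 X147.36 Y42.93
G1 X144.34 Y40.74
G1 X143.18 Y37.18
G1 X144.34 Y33.62
G1 X147.36 Y31.43
G1 X151.10 Y31.43
G1 X154.12 Y33.62
G1 X155.28 Y37.18
M5
G0 X0.00 Y0.00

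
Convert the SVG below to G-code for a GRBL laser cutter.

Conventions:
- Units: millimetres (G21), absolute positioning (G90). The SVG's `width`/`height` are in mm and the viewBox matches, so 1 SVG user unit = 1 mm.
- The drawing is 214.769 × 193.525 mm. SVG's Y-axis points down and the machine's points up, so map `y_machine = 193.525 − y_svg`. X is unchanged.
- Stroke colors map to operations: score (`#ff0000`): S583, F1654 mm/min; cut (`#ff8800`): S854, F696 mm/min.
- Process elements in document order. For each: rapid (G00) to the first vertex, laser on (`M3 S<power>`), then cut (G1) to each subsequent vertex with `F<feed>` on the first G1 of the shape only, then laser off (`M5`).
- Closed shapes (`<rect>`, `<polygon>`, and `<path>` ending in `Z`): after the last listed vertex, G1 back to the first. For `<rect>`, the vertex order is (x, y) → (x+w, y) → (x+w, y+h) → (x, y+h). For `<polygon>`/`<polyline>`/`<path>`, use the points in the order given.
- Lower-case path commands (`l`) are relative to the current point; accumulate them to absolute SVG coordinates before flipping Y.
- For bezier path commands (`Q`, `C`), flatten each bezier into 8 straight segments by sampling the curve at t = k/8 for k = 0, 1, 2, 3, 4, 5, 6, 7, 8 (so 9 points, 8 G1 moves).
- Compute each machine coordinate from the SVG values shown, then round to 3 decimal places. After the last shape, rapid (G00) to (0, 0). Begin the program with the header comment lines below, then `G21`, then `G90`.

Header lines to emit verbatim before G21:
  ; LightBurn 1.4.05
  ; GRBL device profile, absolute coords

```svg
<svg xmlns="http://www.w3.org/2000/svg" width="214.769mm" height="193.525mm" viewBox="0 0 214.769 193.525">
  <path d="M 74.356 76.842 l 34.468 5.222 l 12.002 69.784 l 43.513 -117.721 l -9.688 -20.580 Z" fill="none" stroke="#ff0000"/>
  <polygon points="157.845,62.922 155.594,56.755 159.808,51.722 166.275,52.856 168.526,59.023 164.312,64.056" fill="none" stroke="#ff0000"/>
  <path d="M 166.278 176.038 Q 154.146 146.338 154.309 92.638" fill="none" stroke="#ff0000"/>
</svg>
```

; LightBurn 1.4.05
; GRBL device profile, absolute coords
G21
G90
G00 X74.356 Y116.683
M3 S583
G1 X108.824 Y111.461 F1654
G1 X120.826 Y41.677
G1 X164.339 Y159.398
G1 X154.651 Y179.978
G1 X74.356 Y116.683
M5
G00 X157.845 Y130.603
M3 S583
G1 X155.594 Y136.770 F1654
G1 X159.808 Y141.803
G1 X166.275 Y140.669
G1 X168.526 Y134.502
G1 X164.312 Y129.469
G1 X157.845 Y130.603
M5
G00 X166.278 Y17.487
M3 S583
G1 X163.437 Y25.287 F1654
G1 X160.980 Y33.837
G1 X158.908 Y43.137
G1 X157.220 Y53.187
G1 X155.916 Y63.987
G1 X154.996 Y75.537
G1 X154.460 Y87.837
G1 X154.309 Y100.887
M5
G00 X0.000 Y0.000

1 u = 1 mm; y_m = 193.525 − y.

[1] `<path>` closed polygon, #ff0000→score S583 F1654: (74.356,116.683) → (108.824,111.461) → (120.826,41.677) → (164.339,159.398) → (154.651,179.978) → (74.356,116.683) (closed)

[2] `<polygon>` regular polygon, #ff0000→score S583 F1654: (157.845,130.603) → (155.594,136.770) → (159.808,141.803) → (166.275,140.669) → (168.526,134.502) → (164.312,129.469) → (157.845,130.603) (closed)

[3] `<path>` quadratic bezier, #ff0000→score S583 F1654: (166.278,17.487) → (163.437,25.287) → (160.980,33.837) → (158.908,43.137) → (157.220,53.187) → (155.916,63.987) → (154.996,75.537) → (154.460,87.837) → (154.309,100.887)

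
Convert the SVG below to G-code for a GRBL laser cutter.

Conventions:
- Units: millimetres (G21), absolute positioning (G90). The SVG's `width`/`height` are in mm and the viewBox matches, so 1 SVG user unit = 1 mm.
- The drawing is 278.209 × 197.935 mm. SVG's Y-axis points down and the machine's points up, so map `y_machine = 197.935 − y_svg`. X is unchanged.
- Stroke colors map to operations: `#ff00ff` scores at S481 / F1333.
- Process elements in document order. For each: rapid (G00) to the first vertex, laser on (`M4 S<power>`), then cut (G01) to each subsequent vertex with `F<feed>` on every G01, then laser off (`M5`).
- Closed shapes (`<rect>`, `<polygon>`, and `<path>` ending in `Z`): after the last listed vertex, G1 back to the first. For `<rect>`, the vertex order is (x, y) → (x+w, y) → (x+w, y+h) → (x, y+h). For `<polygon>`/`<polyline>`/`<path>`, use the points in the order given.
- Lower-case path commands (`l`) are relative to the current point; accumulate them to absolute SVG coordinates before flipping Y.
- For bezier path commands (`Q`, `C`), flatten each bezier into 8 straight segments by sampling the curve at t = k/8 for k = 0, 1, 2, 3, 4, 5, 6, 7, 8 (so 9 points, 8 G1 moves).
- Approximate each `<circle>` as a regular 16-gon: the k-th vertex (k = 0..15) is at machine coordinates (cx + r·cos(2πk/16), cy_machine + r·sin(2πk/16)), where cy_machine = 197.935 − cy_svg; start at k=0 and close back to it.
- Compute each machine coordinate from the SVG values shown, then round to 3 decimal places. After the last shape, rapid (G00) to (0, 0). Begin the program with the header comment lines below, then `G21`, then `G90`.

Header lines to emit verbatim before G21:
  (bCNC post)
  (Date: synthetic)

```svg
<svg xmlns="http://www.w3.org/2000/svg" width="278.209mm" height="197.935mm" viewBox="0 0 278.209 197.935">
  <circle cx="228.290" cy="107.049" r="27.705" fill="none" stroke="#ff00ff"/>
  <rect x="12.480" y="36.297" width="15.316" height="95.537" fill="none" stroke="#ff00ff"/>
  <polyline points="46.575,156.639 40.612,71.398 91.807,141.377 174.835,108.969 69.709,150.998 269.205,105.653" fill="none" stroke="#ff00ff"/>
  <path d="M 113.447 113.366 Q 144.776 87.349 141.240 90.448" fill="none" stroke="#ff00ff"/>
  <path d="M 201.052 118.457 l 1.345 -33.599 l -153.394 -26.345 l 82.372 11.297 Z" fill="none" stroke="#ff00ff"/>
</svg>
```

(bCNC post)
(Date: synthetic)
G21
G90
G00 X255.995 Y90.886
M4 S481
G01 X253.886 Y101.488 F1333
G01 X247.880 Y110.476 F1333
G01 X238.892 Y116.482 F1333
G01 X228.290 Y118.591 F1333
G01 X217.688 Y116.482 F1333
G01 X208.700 Y110.476 F1333
G01 X202.694 Y101.488 F1333
G01 X200.585 Y90.886 F1333
G01 X202.694 Y80.284 F1333
G01 X208.700 Y71.296 F1333
G01 X217.688 Y65.290 F1333
G01 X228.290 Y63.181 F1333
G01 X238.892 Y65.290 F1333
G01 X247.880 Y71.296 F1333
G01 X253.886 Y80.284 F1333
G01 X255.995 Y90.886 F1333
M5
G00 X12.480 Y161.638
M4 S481
G01 X27.796 Y161.638 F1333
G01 X27.796 Y66.101 F1333
G01 X12.480 Y66.101 F1333
G01 X12.480 Y161.638 F1333
M5
G00 X46.575 Y41.296
M4 S481
G01 X40.612 Y126.537 F1333
G01 X91.807 Y56.558 F1333
G01 X174.835 Y88.966 F1333
G01 X69.709 Y46.937 F1333
G01 X269.205 Y92.282 F1333
M5
G00 X113.447 Y84.569
M4 S481
G01 X120.734 Y90.618 F1333
G01 X126.932 Y95.758 F1333
G01 X132.041 Y99.987 F1333
G01 X136.060 Y103.307 F1333
G01 X138.989 Y105.717 F1333
G01 X140.829 Y107.217 F1333
G01 X141.579 Y107.807 F1333
G01 X141.240 Y107.487 F1333
M5
G00 X201.052 Y79.478
M4 S481
G01 X202.397 Y113.077 F1333
G01 X49.003 Y139.422 F1333
G01 X131.375 Y128.125 F1333
G01 X201.052 Y79.478 F1333
M5
G00 X0.000 Y0.000

1 u = 1 mm; y_m = 197.935 − y.

[1] `<circle>` circle, #ff00ff→score S481 F1333: (255.995,90.886) → (253.886,101.488) → (247.880,110.476) → (238.892,116.482) → (228.290,118.591) → (217.688,116.482) → (208.700,110.476) → (202.694,101.488) → (200.585,90.886) → (202.694,80.284) → (208.700,71.296) → (217.688,65.290) → (228.290,63.181) → (238.892,65.290) → (247.880,71.296) → (253.886,80.284) → (255.995,90.886) (closed)

[2] `<rect>` rectangle, #ff00ff→score S481 F1333: (12.480,161.638) → (27.796,161.638) → (27.796,66.101) → (12.480,66.101) → (12.480,161.638) (closed)

[3] `<polyline>` open polyline, #ff00ff→score S481 F1333: (46.575,41.296) → (40.612,126.537) → (91.807,56.558) → (174.835,88.966) → (69.709,46.937) → (269.205,92.282)

[4] `<path>` quadratic bezier, #ff00ff→score S481 F1333: (113.447,84.569) → (120.734,90.618) → (126.932,95.758) → (132.041,99.987) → (136.060,103.307) → (138.989,105.717) → (140.829,107.217) → (141.579,107.807) → (141.240,107.487)

[5] `<path>` closed polygon, #ff00ff→score S481 F1333: (201.052,79.478) → (202.397,113.077) → (49.003,139.422) → (131.375,128.125) → (201.052,79.478) (closed)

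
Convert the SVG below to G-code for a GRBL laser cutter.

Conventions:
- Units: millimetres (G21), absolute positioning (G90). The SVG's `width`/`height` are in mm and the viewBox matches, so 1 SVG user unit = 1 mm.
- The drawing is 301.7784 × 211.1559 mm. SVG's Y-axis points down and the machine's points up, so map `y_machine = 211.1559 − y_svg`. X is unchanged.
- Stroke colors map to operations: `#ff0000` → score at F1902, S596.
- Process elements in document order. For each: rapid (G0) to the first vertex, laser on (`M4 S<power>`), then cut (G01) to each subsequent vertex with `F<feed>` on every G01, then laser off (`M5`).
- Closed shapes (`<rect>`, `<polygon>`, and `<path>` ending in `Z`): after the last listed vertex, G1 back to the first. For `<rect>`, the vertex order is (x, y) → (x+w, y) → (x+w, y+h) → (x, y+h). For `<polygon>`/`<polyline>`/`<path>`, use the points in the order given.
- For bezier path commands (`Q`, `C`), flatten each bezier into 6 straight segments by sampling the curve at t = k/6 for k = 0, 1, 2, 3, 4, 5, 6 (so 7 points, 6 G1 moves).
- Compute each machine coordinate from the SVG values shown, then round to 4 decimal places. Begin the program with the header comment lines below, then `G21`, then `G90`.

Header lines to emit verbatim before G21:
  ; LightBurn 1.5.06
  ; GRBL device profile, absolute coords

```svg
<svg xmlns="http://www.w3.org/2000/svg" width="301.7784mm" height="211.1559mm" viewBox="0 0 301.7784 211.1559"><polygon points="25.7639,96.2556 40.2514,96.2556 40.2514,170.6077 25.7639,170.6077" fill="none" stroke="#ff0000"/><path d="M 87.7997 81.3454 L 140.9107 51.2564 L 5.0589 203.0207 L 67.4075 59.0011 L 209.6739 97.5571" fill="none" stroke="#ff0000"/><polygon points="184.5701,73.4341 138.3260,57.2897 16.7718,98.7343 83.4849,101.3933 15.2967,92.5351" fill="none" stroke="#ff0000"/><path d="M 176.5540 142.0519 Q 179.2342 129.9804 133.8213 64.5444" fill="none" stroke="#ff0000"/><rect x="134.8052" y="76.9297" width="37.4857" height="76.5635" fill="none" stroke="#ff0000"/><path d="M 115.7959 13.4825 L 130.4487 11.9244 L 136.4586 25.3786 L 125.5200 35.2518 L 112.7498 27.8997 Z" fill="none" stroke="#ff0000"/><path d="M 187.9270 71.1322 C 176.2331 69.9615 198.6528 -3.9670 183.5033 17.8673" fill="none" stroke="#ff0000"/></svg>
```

; LightBurn 1.5.06
; GRBL device profile, absolute coords
G21
G90
G0 X25.7639 Y114.9003
M4 S596
G01 X40.2514 Y114.9003 F1902
G01 X40.2514 Y40.5482 F1902
G01 X25.7639 Y40.5482 F1902
G01 X25.7639 Y114.9003 F1902
M5
G0 X87.7997 Y129.8105
M4 S596
G01 X140.9107 Y159.8995 F1902
G01 X5.0589 Y8.1352 F1902
G01 X67.4075 Y152.1548 F1902
G01 X209.6739 Y113.5988 F1902
M5
G0 X184.5701 Y137.7218
M4 S596
G01 X138.3260 Y153.8662 F1902
G01 X16.7718 Y112.4216 F1902
G01 X83.4849 Y109.7626 F1902
G01 X15.2967 Y118.6208 F1902
G01 X184.5701 Y137.7218 F1902
M5
G0 X176.5540 Y69.1040
M4 S596
G01 X176.1115 Y74.6102 F1902
G01 X172.9971 Y83.0811 F1902
G01 X167.2109 Y94.5166 F1902
G01 X158.7529 Y108.9169 F1902
G01 X147.6230 Y126.2818 F1902
G01 X133.8213 Y146.6115 F1902
M5
G0 X134.8052 Y134.2262
M4 S596
G01 X172.2909 Y134.2262 F1902
G01 X172.2909 Y57.6627 F1902
G01 X134.8052 Y57.6627 F1902
G01 X134.8052 Y134.2262 F1902
M5
G0 X115.7959 Y197.6734
M4 S596
G01 X130.4487 Y199.2315 F1902
G01 X136.4586 Y185.7773 F1902
G01 X125.5200 Y175.9041 F1902
G01 X112.7498 Y183.2562 F1902
G01 X115.7959 Y197.6734 F1902
M5
G0 X187.9270 Y140.0237
M4 S596
G01 X184.5910 Y145.8920 F1902
G01 X184.9494 Y159.2055 F1902
G01 X187.0110 Y175.2830 F1902
G01 X188.7847 Y189.4435 F1902
G01 X188.2791 Y197.0057 F1902
G01 X183.5033 Y193.2886 F1902
M5

Since the viewBox matches the mm dimensions, user units are millimetres directly. The only transform is the Y-flip y_m = 211.1559 − y_svg.

Shape 1 is a rectangle drawn with `<polygon>`. Its stroke #ff0000 means score at S596, F1902. After flipping Y the toolpath is (25.7639,114.9003) → (40.2514,114.9003) → (40.2514,40.5482) → (25.7639,40.5482) → (25.7639,114.9003), returning to the start.

Shape 2 is a open polyline drawn with `<path>`. Its stroke #ff0000 means score at S596, F1902. After flipping Y the toolpath is (87.7997,129.8105) → (140.9107,159.8995) → (5.0589,8.1352) → (67.4075,152.1548) → (209.6739,113.5988).

Shape 3 is a closed polygon drawn with `<polygon>`. Its stroke #ff0000 means score at S596, F1902. After flipping Y the toolpath is (184.5701,137.7218) → (138.3260,153.8662) → (16.7718,112.4216) → (83.4849,109.7626) → (15.2967,118.6208) → (184.5701,137.7218), returning to the start.

Shape 4 is a quadratic bezier drawn with `<path>`. Its stroke #ff0000 means score at S596, F1902. After flipping Y the toolpath is (176.5540,69.1040) → (176.1115,74.6102) → (172.9971,83.0811) → (167.2109,94.5166) → (158.7529,108.9169) → (147.6230,126.2818) → (133.8213,146.6115).

Shape 5 is a rectangle drawn with `<rect>`. Its stroke #ff0000 means score at S596, F1902. After flipping Y the toolpath is (134.8052,134.2262) → (172.2909,134.2262) → (172.2909,57.6627) → (134.8052,57.6627) → (134.8052,134.2262), returning to the start.

Shape 6 is a regular polygon drawn with `<path>`. Its stroke #ff0000 means score at S596, F1902. After flipping Y the toolpath is (115.7959,197.6734) → (130.4487,199.2315) → (136.4586,185.7773) → (125.5200,175.9041) → (112.7498,183.2562) → (115.7959,197.6734), returning to the start.

Shape 7 is a cubic bezier drawn with `<path>`. Its stroke #ff0000 means score at S596, F1902. After flipping Y the toolpath is (187.9270,140.0237) → (184.5910,145.8920) → (184.9494,159.2055) → (187.0110,175.2830) → (188.7847,189.4435) → (188.2791,197.0057) → (183.5033,193.2886).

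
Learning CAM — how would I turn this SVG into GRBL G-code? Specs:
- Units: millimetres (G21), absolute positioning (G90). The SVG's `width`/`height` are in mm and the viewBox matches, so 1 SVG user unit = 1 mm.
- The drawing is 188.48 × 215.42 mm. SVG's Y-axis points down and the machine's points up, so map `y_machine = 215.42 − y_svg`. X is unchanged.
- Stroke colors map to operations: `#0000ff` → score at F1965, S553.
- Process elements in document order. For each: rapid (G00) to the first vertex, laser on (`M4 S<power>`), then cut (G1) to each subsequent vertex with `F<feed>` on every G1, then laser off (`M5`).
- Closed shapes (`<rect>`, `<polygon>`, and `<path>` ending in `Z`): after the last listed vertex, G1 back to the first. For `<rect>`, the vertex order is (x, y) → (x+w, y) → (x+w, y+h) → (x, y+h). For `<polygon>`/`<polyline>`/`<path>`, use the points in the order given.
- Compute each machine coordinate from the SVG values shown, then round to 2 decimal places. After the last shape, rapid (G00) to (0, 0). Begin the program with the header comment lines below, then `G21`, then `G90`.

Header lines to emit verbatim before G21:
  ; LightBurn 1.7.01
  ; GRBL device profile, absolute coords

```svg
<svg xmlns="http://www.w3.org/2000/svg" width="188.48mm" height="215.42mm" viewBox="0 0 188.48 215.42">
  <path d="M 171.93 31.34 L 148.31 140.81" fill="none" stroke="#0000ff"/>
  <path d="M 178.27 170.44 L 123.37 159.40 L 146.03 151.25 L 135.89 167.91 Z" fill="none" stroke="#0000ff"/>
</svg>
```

Since the viewBox matches the mm dimensions, user units are millimetres directly. The only transform is the Y-flip y_m = 215.42 − y_svg.

Shape 1 is a line segment drawn with `<path>`. Its stroke #0000ff means score at S553, F1965. After flipping Y the toolpath is (171.93,184.08) → (148.31,74.61).

Shape 2 is a closed polygon drawn with `<path>`. Its stroke #0000ff means score at S553, F1965. After flipping Y the toolpath is (178.27,44.98) → (123.37,56.02) → (146.03,64.17) → (135.89,47.51) → (178.27,44.98), returning to the start.

; LightBurn 1.7.01
; GRBL device profile, absolute coords
G21
G90
G00 X171.93 Y184.08
M4 S553
G1 X148.31 Y74.61 F1965
M5
G00 X178.27 Y44.98
M4 S553
G1 X123.37 Y56.02 F1965
G1 X146.03 Y64.17 F1965
G1 X135.89 Y47.51 F1965
G1 X178.27 Y44.98 F1965
M5
G00 X0.00 Y0.00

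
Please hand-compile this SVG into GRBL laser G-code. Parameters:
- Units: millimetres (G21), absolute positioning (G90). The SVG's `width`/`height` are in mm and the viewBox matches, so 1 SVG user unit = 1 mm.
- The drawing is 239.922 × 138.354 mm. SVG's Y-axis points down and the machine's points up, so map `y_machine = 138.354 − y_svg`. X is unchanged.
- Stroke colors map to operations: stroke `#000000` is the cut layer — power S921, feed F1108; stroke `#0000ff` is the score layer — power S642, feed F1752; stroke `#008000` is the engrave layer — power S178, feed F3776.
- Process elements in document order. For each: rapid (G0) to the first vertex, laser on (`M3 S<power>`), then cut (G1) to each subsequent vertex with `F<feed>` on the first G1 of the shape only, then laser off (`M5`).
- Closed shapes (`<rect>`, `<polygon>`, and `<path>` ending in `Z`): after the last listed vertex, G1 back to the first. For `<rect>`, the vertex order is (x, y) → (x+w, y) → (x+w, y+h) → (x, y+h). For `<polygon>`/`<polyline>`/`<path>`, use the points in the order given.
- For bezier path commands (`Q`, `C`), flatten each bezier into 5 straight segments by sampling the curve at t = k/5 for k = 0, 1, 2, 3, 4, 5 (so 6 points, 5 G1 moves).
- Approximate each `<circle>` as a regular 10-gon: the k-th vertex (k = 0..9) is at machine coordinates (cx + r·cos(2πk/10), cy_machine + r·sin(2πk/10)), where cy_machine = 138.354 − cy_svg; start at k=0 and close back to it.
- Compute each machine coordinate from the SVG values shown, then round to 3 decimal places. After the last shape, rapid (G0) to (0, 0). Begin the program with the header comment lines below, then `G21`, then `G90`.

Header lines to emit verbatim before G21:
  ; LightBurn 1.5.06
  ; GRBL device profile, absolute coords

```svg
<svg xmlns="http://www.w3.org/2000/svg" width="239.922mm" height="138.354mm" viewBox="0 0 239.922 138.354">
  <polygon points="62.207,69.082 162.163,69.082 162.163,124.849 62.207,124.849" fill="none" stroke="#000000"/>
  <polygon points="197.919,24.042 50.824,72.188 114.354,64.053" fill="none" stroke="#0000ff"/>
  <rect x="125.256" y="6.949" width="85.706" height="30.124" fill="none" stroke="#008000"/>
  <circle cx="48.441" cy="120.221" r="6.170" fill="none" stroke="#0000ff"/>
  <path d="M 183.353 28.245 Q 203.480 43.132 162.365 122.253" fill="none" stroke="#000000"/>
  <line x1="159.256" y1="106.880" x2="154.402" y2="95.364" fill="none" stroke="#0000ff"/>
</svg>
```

1 u = 1 mm; y_m = 138.354 − y.

[1] `<polygon>` rectangle, #000000→cut S921 F1108: (62.207,69.272) → (162.163,69.272) → (162.163,13.505) → (62.207,13.505) → (62.207,69.272) (closed)

[2] `<polygon>` closed polygon, #0000ff→score S642 F1752: (197.919,114.312) → (50.824,66.166) → (114.354,74.301) → (197.919,114.312) (closed)

[3] `<rect>` rectangle, #008000→engrave S178 F3776: (125.256,131.405) → (210.962,131.405) → (210.962,101.281) → (125.256,101.281) → (125.256,131.405) (closed)

[4] `<circle>` circle, #0000ff→score S642 F1752: (54.611,18.133) → (53.433,21.760) → (50.348,24.001) → (46.534,24.001) → (43.449,21.760) → (42.271,18.133) → (43.449,14.506) → (46.534,12.265) → (50.348,12.265) → (53.433,14.506) → (54.611,18.133) (closed)

[5] `<path>` quadratic bezier, #000000→cut S921 F1108: (183.353,110.109) → (188.954,101.585) → (189.656,87.922) → (185.458,69.120) → (176.361,45.180) → (162.365,16.101)

[6] `<line>` line segment, #0000ff→score S642 F1752: (159.256,31.474) → (154.402,42.990)

; LightBurn 1.5.06
; GRBL device profile, absolute coords
G21
G90
G0 X62.207 Y69.272
M3 S921
G1 X162.163 Y69.272 F1108
G1 X162.163 Y13.505
G1 X62.207 Y13.505
G1 X62.207 Y69.272
M5
G0 X197.919 Y114.312
M3 S642
G1 X50.824 Y66.166 F1752
G1 X114.354 Y74.301
G1 X197.919 Y114.312
M5
G0 X125.256 Y131.405
M3 S178
G1 X210.962 Y131.405 F3776
G1 X210.962 Y101.281
G1 X125.256 Y101.281
G1 X125.256 Y131.405
M5
G0 X54.611 Y18.133
M3 S642
G1 X53.433 Y21.760 F1752
G1 X50.348 Y24.001
G1 X46.534 Y24.001
G1 X43.449 Y21.760
G1 X42.271 Y18.133
G1 X43.449 Y14.506
G1 X46.534 Y12.265
G1 X50.348 Y12.265
G1 X53.433 Y14.506
G1 X54.611 Y18.133
M5
G0 X183.353 Y110.109
M3 S921
G1 X188.954 Y101.585 F1108
G1 X189.656 Y87.922
G1 X185.458 Y69.120
G1 X176.361 Y45.180
G1 X162.365 Y16.101
M5
G0 X159.256 Y31.474
M3 S642
G1 X154.402 Y42.990 F1752
M5
G0 X0.000 Y0.000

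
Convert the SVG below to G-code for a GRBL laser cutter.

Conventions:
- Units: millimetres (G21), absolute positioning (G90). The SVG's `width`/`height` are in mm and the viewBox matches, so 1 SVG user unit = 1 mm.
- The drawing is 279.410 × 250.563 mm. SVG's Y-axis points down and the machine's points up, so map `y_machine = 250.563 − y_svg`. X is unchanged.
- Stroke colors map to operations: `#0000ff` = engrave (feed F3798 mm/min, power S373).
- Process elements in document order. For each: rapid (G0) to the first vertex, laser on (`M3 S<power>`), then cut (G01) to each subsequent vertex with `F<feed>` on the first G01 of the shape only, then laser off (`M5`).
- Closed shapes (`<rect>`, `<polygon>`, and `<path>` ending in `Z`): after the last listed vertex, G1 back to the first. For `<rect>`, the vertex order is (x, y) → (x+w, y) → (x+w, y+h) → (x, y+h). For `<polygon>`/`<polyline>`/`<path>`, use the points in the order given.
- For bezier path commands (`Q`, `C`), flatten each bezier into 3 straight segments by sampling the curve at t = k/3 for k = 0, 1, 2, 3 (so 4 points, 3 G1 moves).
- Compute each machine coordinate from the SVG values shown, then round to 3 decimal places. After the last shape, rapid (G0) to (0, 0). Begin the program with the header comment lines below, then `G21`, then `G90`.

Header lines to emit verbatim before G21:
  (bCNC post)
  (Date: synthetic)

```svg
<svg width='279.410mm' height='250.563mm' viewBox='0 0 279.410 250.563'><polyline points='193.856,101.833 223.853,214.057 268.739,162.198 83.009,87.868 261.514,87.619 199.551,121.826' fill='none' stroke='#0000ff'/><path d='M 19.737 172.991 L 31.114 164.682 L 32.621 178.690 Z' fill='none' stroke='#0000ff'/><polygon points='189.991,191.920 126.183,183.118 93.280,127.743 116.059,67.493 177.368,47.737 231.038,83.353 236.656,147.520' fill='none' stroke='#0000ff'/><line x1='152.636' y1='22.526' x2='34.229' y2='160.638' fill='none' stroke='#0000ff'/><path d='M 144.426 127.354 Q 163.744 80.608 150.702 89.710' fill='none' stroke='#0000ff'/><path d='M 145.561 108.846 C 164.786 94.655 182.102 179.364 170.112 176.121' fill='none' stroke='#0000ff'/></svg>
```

viewBox `0 0 279.410 250.563` with mm width/height → 1 unit = 1 mm. Flip: y_m = 250.563 − y_svg.

**Shape 1** — `<polyline>` open polyline, stroke `#0000ff` → engrave (S373, F3798). Machine vertices: (193.856,148.730) → (223.853,36.506) → (268.739,88.365) → (83.009,162.695) → (261.514,162.944) → (199.551,128.737). Open path.

**Shape 2** — `<path>` regular polygon, stroke `#0000ff` → engrave (S373, F3798). Machine vertices: (19.737,77.572) → (31.114,85.881) → (32.621,71.873) → (19.737,77.572). Closed: final G1 returns to the first vertex.

**Shape 3** — `<polygon>` regular polygon, stroke `#0000ff` → engrave (S373, F3798). Machine vertices: (189.991,58.643) → (126.183,67.445) → (93.280,122.820) → (116.059,183.070) → (177.368,202.826) → (231.038,167.210) → (236.656,103.043) → (189.991,58.643). Closed: final G1 returns to the first vertex.

**Shape 4** — `<line>` line segment, stroke `#0000ff` → engrave (S373, F3798). Machine vertices: (152.636,228.037) → (34.229,89.925). Open path.

**Shape 5** — `<path>` quadratic bezier, stroke `#0000ff` → engrave (S373, F3798). Control points (SVG): P0=(144.426,127.354), P1=(163.744,80.608), P2=(150.702,89.710); sampled at t=k/3. Machine vertices: (144.426,123.209) → (153.709,148.168) → (155.801,160.716) → (150.702,160.853). Open path.

**Shape 6** — `<path>` cubic bezier, stroke `#0000ff` → engrave (S373, F3798). Control points (SVG): P0=(145.561,108.846), P1=(164.786,94.655), P2=(182.102,179.364), P3=(170.112,176.121); sampled at t=k/3. Machine vertices: (145.561,141.717) → (163.135,129.862) → (173.348,93.596) → (170.112,74.442). Open path.

(bCNC post)
(Date: synthetic)
G21
G90
G0 X193.856 Y148.730
M3 S373
G01 X223.853 Y36.506 F3798
G01 X268.739 Y88.365
G01 X83.009 Y162.695
G01 X261.514 Y162.944
G01 X199.551 Y128.737
M5
G0 X19.737 Y77.572
M3 S373
G01 X31.114 Y85.881 F3798
G01 X32.621 Y71.873
G01 X19.737 Y77.572
M5
G0 X189.991 Y58.643
M3 S373
G01 X126.183 Y67.445 F3798
G01 X93.280 Y122.820
G01 X116.059 Y183.070
G01 X177.368 Y202.826
G01 X231.038 Y167.210
G01 X236.656 Y103.043
G01 X189.991 Y58.643
M5
G0 X152.636 Y228.037
M3 S373
G01 X34.229 Y89.925 F3798
M5
G0 X144.426 Y123.209
M3 S373
G01 X153.709 Y148.168 F3798
G01 X155.801 Y160.716
G01 X150.702 Y160.853
M5
G0 X145.561 Y141.717
M3 S373
G01 X163.135 Y129.862 F3798
G01 X173.348 Y93.596
G01 X170.112 Y74.442
M5
G0 X0.000 Y0.000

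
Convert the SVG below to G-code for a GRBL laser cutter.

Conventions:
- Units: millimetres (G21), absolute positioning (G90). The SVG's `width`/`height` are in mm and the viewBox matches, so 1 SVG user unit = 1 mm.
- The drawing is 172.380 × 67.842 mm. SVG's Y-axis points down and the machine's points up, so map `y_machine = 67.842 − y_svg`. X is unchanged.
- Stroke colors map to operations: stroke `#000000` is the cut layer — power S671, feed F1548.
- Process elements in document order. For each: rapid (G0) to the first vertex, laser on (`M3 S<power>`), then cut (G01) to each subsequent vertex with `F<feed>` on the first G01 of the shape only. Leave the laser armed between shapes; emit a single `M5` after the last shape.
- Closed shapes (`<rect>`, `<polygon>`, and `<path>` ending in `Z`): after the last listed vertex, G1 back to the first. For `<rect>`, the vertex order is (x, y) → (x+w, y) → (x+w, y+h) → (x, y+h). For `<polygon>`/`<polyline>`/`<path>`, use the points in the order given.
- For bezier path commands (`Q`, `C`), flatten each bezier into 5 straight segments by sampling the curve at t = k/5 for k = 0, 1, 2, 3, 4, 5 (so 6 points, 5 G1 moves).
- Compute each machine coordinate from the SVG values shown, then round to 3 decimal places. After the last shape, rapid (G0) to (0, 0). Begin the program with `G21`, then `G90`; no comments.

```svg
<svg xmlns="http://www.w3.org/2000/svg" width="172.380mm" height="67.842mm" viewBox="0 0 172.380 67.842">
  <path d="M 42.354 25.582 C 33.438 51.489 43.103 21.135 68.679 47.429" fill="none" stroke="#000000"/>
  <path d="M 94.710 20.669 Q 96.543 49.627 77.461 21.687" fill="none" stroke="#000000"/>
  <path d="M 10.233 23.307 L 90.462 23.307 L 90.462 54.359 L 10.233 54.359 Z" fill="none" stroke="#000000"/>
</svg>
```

G21
G90
G0 X42.354 Y42.260
M3 S671
G01 X39.213 Y32.564 F1548
G01 X40.403 Y30.951
G01 X45.796 Y32.001
G01 X55.264 Y30.295
G01 X68.679 Y20.413
G0 X94.710 Y47.173
M3 S671
G01 X94.607 Y37.866 F1548
G01 X92.830 Y33.110
G01 X89.380 Y32.907
G01 X84.257 Y37.255
G01 X77.461 Y46.155
G0 X10.233 Y44.535
M3 S671
G01 X90.462 Y44.535 F1548
G01 X90.462 Y13.483
G01 X10.233 Y13.483
G01 X10.233 Y44.535
M5
G0 X0.000 Y0.000

1 u = 1 mm; y_m = 67.842 − y.

[1] `<path>` cubic bezier, #000000→cut S671 F1548: (42.354,42.260) → (39.213,32.564) → (40.403,30.951) → (45.796,32.001) → (55.264,30.295) → (68.679,20.413)

[2] `<path>` quadratic bezier, #000000→cut S671 F1548: (94.710,47.173) → (94.607,37.866) → (92.830,33.110) → (89.380,32.907) → (84.257,37.255) → (77.461,46.155)

[3] `<path>` rectangle, #000000→cut S671 F1548: (10.233,44.535) → (90.462,44.535) → (90.462,13.483) → (10.233,13.483) → (10.233,44.535) (closed)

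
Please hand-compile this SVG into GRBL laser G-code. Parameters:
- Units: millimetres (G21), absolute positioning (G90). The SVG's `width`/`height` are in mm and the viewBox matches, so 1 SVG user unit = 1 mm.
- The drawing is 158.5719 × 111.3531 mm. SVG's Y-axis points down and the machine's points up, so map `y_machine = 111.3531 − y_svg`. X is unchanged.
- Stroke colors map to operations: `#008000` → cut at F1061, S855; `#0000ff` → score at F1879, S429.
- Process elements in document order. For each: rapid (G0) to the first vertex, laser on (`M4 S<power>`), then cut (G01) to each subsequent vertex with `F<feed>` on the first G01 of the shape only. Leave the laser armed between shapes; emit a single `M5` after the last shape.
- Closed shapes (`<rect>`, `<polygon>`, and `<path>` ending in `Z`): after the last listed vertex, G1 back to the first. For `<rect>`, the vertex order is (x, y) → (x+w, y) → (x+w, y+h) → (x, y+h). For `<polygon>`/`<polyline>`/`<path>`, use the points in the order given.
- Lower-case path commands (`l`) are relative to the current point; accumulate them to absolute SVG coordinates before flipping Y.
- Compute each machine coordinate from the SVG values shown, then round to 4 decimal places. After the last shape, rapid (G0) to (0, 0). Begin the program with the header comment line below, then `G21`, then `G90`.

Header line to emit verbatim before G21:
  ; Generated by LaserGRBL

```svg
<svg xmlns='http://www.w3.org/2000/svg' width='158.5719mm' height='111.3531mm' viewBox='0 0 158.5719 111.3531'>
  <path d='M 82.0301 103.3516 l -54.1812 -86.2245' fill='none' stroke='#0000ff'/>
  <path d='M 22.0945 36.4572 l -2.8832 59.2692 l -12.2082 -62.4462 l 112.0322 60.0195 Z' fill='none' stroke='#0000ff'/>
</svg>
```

viewBox `0 0 158.5719 111.3531` with mm width/height → 1 unit = 1 mm. Flip: y_m = 111.3531 − y_svg.

**Shape 1** — `<path>` line segment, stroke `#0000ff` → score (S429, F1879). Machine vertices: (82.0301,8.0015) → (27.8489,94.2260). Open path.

**Shape 2** — `<path>` closed polygon, stroke `#0000ff` → score (S429, F1879). Machine vertices: (22.0945,74.8959) → (19.2113,15.6267) → (7.0031,78.0729) → (119.0353,18.0534) → (22.0945,74.8959). Closed: final G1 returns to the first vertex.

; Generated by LaserGRBL
G21
G90
G0 X82.0301 Y8.0015
M4 S429
G01 X27.8489 Y94.2260 F1879
G0 X22.0945 Y74.8959
M4 S429
G01 X19.2113 Y15.6267 F1879
G01 X7.0031 Y78.0729
G01 X119.0353 Y18.0534
G01 X22.0945 Y74.8959
M5
G0 X0.0000 Y0.0000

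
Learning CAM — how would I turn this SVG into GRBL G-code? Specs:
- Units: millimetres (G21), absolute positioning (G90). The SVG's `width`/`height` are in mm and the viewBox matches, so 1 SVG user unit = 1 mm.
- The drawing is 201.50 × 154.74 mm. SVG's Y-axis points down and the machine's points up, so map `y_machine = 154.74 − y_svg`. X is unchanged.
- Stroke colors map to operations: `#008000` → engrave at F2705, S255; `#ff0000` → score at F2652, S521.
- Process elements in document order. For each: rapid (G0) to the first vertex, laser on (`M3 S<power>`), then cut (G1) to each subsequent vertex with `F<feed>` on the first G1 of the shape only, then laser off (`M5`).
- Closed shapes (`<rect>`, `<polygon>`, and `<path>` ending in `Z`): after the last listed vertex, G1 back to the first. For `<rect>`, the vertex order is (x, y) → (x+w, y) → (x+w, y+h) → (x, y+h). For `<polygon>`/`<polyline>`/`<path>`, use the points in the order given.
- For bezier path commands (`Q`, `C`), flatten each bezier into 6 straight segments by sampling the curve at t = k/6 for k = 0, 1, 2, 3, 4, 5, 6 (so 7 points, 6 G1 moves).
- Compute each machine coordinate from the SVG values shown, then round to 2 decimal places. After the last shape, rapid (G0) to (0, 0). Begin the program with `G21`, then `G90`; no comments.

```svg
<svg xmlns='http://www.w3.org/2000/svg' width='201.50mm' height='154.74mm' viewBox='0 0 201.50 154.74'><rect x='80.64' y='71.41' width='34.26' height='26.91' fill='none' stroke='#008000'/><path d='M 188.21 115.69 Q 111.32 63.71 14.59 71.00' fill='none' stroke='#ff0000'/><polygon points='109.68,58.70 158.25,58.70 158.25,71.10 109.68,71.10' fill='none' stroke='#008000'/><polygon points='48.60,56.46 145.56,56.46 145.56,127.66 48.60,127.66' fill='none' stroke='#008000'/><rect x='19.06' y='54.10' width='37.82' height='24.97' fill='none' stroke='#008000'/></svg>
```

viewBox `0 0 201.50 154.74` with mm width/height → 1 unit = 1 mm. Flip: y_m = 154.74 − y_svg.

**Shape 1** — `<rect>` rectangle, stroke `#008000` → engrave (S255, F2705). Machine vertices: (80.64,83.33) → (114.90,83.33) → (114.90,56.42) → (80.64,56.42) → (80.64,83.33). Closed: final G1 returns to the first vertex.

**Shape 2** — `<path>` quadratic bezier, stroke `#ff0000` → score (S521, F2652). Control points (SVG): P0=(188.21,115.69), P1=(111.32,63.71), P2=(14.59,71.00); sampled at t=k/6. Machine vertices: (188.21,39.05) → (162.03,54.73) → (134.75,67.12) → (106.36,76.21) → (76.87,82.01) → (46.28,84.52) → (14.59,83.74). Open path.

**Shape 3** — `<polygon>` rectangle, stroke `#008000` → engrave (S255, F2705). Machine vertices: (109.68,96.04) → (158.25,96.04) → (158.25,83.64) → (109.68,83.64) → (109.68,96.04). Closed: final G1 returns to the first vertex.

**Shape 4** — `<polygon>` rectangle, stroke `#008000` → engrave (S255, F2705). Machine vertices: (48.60,98.28) → (145.56,98.28) → (145.56,27.08) → (48.60,27.08) → (48.60,98.28). Closed: final G1 returns to the first vertex.

**Shape 5** — `<rect>` rectangle, stroke `#008000` → engrave (S255, F2705). Machine vertices: (19.06,100.64) → (56.88,100.64) → (56.88,75.67) → (19.06,75.67) → (19.06,100.64). Closed: final G1 returns to the first vertex.

G21
G90
G0 X80.64 Y83.33
M3 S255
G1 X114.90 Y83.33 F2705
G1 X114.90 Y56.42
G1 X80.64 Y56.42
G1 X80.64 Y83.33
M5
G0 X188.21 Y39.05
M3 S521
G1 X162.03 Y54.73 F2652
G1 X134.75 Y67.12
G1 X106.36 Y76.21
G1 X76.87 Y82.01
G1 X46.28 Y84.52
G1 X14.59 Y83.74
M5
G0 X109.68 Y96.04
M3 S255
G1 X158.25 Y96.04 F2705
G1 X158.25 Y83.64
G1 X109.68 Y83.64
G1 X109.68 Y96.04
M5
G0 X48.60 Y98.28
M3 S255
G1 X145.56 Y98.28 F2705
G1 X145.56 Y27.08
G1 X48.60 Y27.08
G1 X48.60 Y98.28
M5
G0 X19.06 Y100.64
M3 S255
G1 X56.88 Y100.64 F2705
G1 X56.88 Y75.67
G1 X19.06 Y75.67
G1 X19.06 Y100.64
M5
G0 X0.00 Y0.00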